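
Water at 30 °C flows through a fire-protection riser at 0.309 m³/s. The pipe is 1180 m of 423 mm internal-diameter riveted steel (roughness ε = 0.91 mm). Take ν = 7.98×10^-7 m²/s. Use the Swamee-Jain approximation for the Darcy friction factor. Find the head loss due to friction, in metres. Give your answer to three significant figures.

h_f ≈ 16.6 m

V = 4Q/(πD²) = 4·0.309/(π·0.423²) = 2.199 m/s
Re = VD/ν = 2.199·0.423/7.98×10^-7 = 1.17×10^6 → turbulent
ε/D = 0.91/423 = 0.00215
Swamee-Jain: f = 0.02410
h_f = f(L/D)V²/(2g) = 0.02410·(1180/0.423)·2.199²/(2·9.81) = 16.57 m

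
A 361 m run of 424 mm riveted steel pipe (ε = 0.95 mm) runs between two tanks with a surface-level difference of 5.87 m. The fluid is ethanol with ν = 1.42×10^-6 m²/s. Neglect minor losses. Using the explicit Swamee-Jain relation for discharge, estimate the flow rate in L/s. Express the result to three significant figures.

Swamee-Jain (Type II): Q = -0.965·√(gD⁵h_f/L)·ln[ε/(3.7D) + √(3.17ν²L/(gD³h_f))]
√(gD⁵h_f/L) = √(9.81·0.424⁵·5.87/361) = 0.04675
ε/(3.7D) = 6.06×10^-4; √(3.17ν²L/(gD³h_f)) = 2.29×10^-5
Q = -0.965·0.04675·ln(6.285×10^-4) = 0.3326 m³/s
Check: V = 2.36 m/s, Re = 7.03×10^5, f = 0.02448, h_f = 5.89 m ≈ 5.87 m ✓

Q ≈ 333 L/s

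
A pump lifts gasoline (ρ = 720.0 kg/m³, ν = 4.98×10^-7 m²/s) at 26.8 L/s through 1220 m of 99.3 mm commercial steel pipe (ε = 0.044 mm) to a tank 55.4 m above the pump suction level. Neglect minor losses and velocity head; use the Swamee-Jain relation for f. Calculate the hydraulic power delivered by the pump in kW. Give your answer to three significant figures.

P_hyd ≈ 34.8 kW

V = 4Q/(πD²) = 3.461 m/s; Re = 6.90×10^5; ε/D = 4.43×10^-4; f = 0.01714
h_f = f(L/D)V²/2g = 128.5 m
Total head H = z + h_f = 55.4 + 128.5 = 183.9 m
P_hyd = ρgQH = 720.0·9.81·0.0268·183.9 = 34.82 kW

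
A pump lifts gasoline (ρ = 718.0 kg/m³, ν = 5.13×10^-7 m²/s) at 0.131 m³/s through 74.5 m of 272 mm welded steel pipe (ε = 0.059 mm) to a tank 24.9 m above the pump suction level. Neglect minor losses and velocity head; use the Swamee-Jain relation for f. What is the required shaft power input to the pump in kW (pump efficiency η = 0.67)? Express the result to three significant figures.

P_shaft ≈ 35.7 kW

V = 4Q/(πD²) = 2.254 m/s; Re = 1.20×10^6; ε/D = 2.17×10^-4; f = 0.01482
h_f = f(L/D)V²/2g = 1.051 m
Total head H = z + h_f = 24.9 + 1.051 = 25.95 m
P_hyd = ρgQH = 718.0·9.81·0.131·25.95 = 23.95 kW
P_shaft = P_hyd/η = 23.95/0.67 = 35.74 kW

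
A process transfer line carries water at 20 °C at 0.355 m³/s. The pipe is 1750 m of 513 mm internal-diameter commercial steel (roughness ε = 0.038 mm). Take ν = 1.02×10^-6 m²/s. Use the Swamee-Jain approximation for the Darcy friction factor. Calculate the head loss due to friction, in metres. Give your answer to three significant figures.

h_f ≈ 6.82 m

V = 4Q/(πD²) = 4·0.355/(π·0.513²) = 1.718 m/s
Re = VD/ν = 1.718·0.513/1.02×10^-6 = 8.64×10^5 → turbulent
ε/D = 0.038/513 = 7.41×10^-5
Swamee-Jain: f = 0.01329
h_f = f(L/D)V²/(2g) = 0.01329·(1750/0.513)·1.718²/(2·9.81) = 6.819 m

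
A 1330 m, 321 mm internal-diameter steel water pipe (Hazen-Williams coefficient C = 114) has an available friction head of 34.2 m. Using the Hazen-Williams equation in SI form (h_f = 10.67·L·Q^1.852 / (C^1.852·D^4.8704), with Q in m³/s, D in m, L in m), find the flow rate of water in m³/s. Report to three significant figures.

Q ≈ 0.222 m³/s

Rearranging: Q = [h_f·C^1.852·D^4.8704 / (10.67·L)]^(1/1.852)
Q = [34.2·114^1.852·0.321^4.8704 / (10.67·1330)]^0.540 = 0.2216 m³/s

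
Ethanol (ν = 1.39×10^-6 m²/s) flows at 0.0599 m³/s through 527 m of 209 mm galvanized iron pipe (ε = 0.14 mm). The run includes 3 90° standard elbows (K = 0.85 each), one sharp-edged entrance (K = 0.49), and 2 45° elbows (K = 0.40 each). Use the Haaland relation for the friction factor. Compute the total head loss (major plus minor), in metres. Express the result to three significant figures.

H_L ≈ 8.10 m

V = 4Q/(πD²) = 1.746 m/s; V²/2g = 0.1554 m
Re = 2.63×10^5, ε/D = 6.70×10^-4 → f = 0.01914 (Haaland)
Major: h_f = f(L/D)·V²/2g = 0.01914·2522·0.1554 = 7.499 m
Minor: ΣK = 3.84; h_m = ΣK·V²/2g = 0.5967 m
Total H_L = 7.499 + 0.5967 = 8.095 m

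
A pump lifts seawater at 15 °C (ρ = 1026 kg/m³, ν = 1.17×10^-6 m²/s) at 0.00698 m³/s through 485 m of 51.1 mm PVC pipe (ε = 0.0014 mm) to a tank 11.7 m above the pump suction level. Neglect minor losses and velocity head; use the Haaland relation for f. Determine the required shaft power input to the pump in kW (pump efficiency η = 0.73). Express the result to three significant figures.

V = 4Q/(πD²) = 3.403 m/s; Re = 1.49×10^5; ε/D = 2.74×10^-5; f = 0.01658
h_f = f(L/D)V²/2g = 92.90 m
Total head H = z + h_f = 11.7 + 92.90 = 104.6 m
P_hyd = ρgQH = 1026·9.81·0.00698·104.6 = 7.348 kW
P_shaft = P_hyd/η = 7.348/0.73 = 10.07 kW

P_shaft ≈ 10.1 kW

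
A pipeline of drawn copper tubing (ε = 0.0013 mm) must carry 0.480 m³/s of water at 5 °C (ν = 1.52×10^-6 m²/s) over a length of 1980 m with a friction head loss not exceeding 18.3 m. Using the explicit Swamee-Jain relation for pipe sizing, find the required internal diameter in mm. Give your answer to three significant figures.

D ≈ 483 mm

Swamee-Jain (Type III): D = 0.66·[ε^1.25·(LQ²/(gh_f))^4.75 + ν·Q^9.4·(L/(gh_f))^5.2]^0.04
LQ²/(gh_f) = 2.541; L/(gh_f) = 11.03
Term 1 = ε^1.25·(…)^4.75 = 3.68×10^-6; Term 2 = ν·Q^9.4·(…)^5.2 = 4.04×10^-4
D = 0.66·(3.68×10^-6 + 4.04×10^-4)^0.04 = 0.4830 m = 483 mm
Check: V = 2.62 m/s, Re = 8.32×10^5, f = 0.01203, h_f = 17.3 m ≈ 18.3 m ✓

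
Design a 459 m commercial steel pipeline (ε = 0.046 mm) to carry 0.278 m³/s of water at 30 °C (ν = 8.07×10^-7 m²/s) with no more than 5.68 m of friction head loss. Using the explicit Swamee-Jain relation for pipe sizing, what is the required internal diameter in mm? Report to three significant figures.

Swamee-Jain (Type III): D = 0.66·[ε^1.25·(LQ²/(gh_f))^4.75 + ν·Q^9.4·(L/(gh_f))^5.2]^0.04
LQ²/(gh_f) = 0.6366; L/(gh_f) = 8.237
Term 1 = ε^1.25·(…)^4.75 = 4.44×10^-7; Term 2 = ν·Q^9.4·(…)^5.2 = 2.77×10^-7
D = 0.66·(4.44×10^-7 + 2.77×10^-7)^0.04 = 0.3749 m = 375 mm
Check: V = 2.52 m/s, Re = 1.17×10^6, f = 0.01368, h_f = 5.42 m ≈ 5.68 m ✓

D ≈ 375 mm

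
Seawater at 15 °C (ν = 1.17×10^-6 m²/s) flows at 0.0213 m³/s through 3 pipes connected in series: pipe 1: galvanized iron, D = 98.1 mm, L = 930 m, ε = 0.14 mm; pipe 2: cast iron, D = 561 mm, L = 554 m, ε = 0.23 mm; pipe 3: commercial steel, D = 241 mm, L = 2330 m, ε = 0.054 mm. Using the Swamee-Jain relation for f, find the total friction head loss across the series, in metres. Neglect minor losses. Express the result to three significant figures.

Pipe 1: V = 2.818 m/s, Re = 2.36×10^5, ε/D = 0.00143, f = 0.02257, h_1 = f(L/D)V²/2g = 86.59 m
Pipe 2: V = 0.08617 m/s, Re = 4.13×10^4, ε/D = 4.10×10^-4, f = 0.02310, h_2 = f(L/D)V²/2g = 0.008633 m
Pipe 3: V = 0.4669 m/s, Re = 9.62×10^4, ε/D = 2.24×10^-4, f = 0.01924, h_3 = f(L/D)V²/2g = 2.067 m
Series → Q common, losses add: H = Σh = 88.67 m

H ≈ 88.7 m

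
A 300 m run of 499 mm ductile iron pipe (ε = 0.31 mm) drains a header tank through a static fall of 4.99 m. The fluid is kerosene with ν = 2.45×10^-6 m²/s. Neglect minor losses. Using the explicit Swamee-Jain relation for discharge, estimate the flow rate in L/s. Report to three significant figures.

Q ≈ 584 L/s

Swamee-Jain (Type II): Q = -0.965·√(gD⁵h_f/L)·ln[ε/(3.7D) + √(3.17ν²L/(gD³h_f))]
√(gD⁵h_f/L) = √(9.81·0.499⁵·4.99/300) = 0.07105
ε/(3.7D) = 1.68×10^-4; √(3.17ν²L/(gD³h_f)) = 3.06×10^-5
Q = -0.965·0.07105·ln(1.985×10^-4) = 0.5845 m³/s
Check: V = 2.99 m/s, Re = 6.09×10^5, f = 0.01835, h_f = 5.02 m ≈ 4.99 m ✓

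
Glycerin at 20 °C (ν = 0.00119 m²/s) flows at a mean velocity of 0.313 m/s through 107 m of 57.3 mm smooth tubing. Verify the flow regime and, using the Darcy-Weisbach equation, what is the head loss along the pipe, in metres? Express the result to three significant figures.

Re = VD/ν = 0.313·0.05730/0.00119 = 15.1 → laminar (Re < 2300)
f = 64/Re = 4.246
h_f = f(L/D)V²/(2g) = 4.246·(107/0.05730)·0.313²/(2·9.81) = 39.60 m

h_f ≈ 39.6 m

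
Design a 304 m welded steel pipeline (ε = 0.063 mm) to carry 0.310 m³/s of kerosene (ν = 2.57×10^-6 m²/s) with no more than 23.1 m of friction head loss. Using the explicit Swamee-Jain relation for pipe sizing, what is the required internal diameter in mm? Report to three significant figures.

Swamee-Jain (Type III): D = 0.66·[ε^1.25·(LQ²/(gh_f))^4.75 + ν·Q^9.4·(L/(gh_f))^5.2]^0.04
LQ²/(gh_f) = 0.1289; L/(gh_f) = 1.342
Term 1 = ε^1.25·(…)^4.75 = 3.34×10^-10; Term 2 = ν·Q^9.4·(…)^5.2 = 1.96×10^-10
D = 0.66·(3.34×10^-10 + 1.96×10^-10)^0.04 = 0.2809 m = 281 mm
Check: V = 5.00 m/s, Re = 5.47×10^5, f = 0.01562, h_f = 21.6 m ≈ 23.1 m ✓

D ≈ 281 mm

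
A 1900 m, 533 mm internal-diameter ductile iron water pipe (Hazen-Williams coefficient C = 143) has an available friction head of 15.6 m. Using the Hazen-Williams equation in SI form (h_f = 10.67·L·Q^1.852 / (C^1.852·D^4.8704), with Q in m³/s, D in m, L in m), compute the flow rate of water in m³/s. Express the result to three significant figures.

Q ≈ 0.569 m³/s

Rearranging: Q = [h_f·C^1.852·D^4.8704 / (10.67·L)]^(1/1.852)
Q = [15.6·143^1.852·0.533^4.8704 / (10.67·1900)]^0.540 = 0.5693 m³/s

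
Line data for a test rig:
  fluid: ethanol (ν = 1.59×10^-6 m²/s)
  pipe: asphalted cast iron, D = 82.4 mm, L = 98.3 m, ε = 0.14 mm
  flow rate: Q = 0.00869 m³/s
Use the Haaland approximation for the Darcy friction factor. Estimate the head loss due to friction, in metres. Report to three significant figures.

h_f ≈ 3.94 m

V = 4Q/(πD²) = 4·0.00869/(π·0.0824²) = 1.630 m/s
Re = VD/ν = 1.630·0.0824/1.59×10^-6 = 8.45×10^4 → turbulent
ε/D = 0.14/82.4 = 0.00170
Haaland: f = 0.02443
h_f = f(L/D)V²/(2g) = 0.02443·(98.3/0.0824)·1.630²/(2·9.81) = 3.944 m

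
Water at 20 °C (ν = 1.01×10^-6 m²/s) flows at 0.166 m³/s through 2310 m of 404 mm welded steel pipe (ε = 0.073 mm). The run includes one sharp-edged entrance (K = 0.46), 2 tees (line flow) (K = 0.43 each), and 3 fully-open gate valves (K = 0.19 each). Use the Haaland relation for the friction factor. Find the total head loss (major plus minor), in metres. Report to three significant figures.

H_L ≈ 7.52 m

V = 4Q/(πD²) = 1.295 m/s; V²/2g = 0.08547 m
Re = 5.18×10^5, ε/D = 1.81×10^-4 → f = 0.01506 (Haaland)
Major: h_f = f(L/D)·V²/2g = 0.01506·5718·0.08547 = 7.360 m
Minor: ΣK = 1.89; h_m = ΣK·V²/2g = 0.1615 m
Total H_L = 7.360 + 0.1615 = 7.521 m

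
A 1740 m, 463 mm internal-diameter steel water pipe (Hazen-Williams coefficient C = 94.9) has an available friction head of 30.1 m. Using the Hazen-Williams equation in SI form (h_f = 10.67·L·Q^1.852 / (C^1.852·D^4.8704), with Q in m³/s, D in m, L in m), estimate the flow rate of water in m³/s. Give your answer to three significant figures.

Rearranging: Q = [h_f·C^1.852·D^4.8704 / (10.67·L)]^(1/1.852)
Q = [30.1·94.9^1.852·0.463^4.8704 / (10.67·1740)]^0.540 = 0.3902 m³/s

Q ≈ 0.390 m³/s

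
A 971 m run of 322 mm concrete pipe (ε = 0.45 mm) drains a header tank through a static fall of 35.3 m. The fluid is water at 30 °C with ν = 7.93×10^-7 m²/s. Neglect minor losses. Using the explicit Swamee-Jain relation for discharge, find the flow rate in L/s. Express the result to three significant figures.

Swamee-Jain (Type II): Q = -0.965·√(gD⁵h_f/L)·ln[ε/(3.7D) + √(3.17ν²L/(gD³h_f))]
√(gD⁵h_f/L) = √(9.81·0.322⁵·35.3/971) = 0.03514
ε/(3.7D) = 3.78×10^-4; √(3.17ν²L/(gD³h_f)) = 1.29×10^-5
Q = -0.965·0.03514·ln(3.906×10^-4) = 0.2661 m³/s
Check: V = 3.27 m/s, Re = 1.33×10^6, f = 0.02159, h_f = 35.4 m ≈ 35.3 m ✓

Q ≈ 266 L/s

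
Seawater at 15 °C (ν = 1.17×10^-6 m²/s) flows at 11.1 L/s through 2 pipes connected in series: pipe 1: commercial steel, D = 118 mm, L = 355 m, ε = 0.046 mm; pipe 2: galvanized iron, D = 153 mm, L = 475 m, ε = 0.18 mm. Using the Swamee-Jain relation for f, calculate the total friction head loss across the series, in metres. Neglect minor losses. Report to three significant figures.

Pipe 1: V = 1.015 m/s, Re = 1.02×10^5, ε/D = 3.90×10^-4, f = 0.01986, h_1 = f(L/D)V²/2g = 3.137 m
Pipe 2: V = 0.6037 m/s, Re = 7.90×10^4, ε/D = 0.00118, f = 0.02344, h_2 = f(L/D)V²/2g = 1.352 m
Series → Q common, losses add: H = Σh = 4.489 m

H ≈ 4.49 m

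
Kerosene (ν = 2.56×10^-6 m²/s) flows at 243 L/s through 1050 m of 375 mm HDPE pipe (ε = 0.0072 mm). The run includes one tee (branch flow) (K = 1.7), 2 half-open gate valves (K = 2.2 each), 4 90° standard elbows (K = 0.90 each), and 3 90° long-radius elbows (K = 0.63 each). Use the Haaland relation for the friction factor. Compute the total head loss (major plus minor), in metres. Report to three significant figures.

V = 4Q/(πD²) = 2.200 m/s; V²/2g = 0.2467 m
Re = 3.22×10^5, ε/D = 1.92×10^-5 → f = 0.01432 (Haaland)
Major: h_f = f(L/D)·V²/2g = 0.01432·2800·0.2467 = 9.892 m
Minor: ΣK = 11.6; h_m = ΣK·V²/2g = 2.860 m
Total H_L = 9.892 + 2.860 = 12.75 m

H_L ≈ 12.8 m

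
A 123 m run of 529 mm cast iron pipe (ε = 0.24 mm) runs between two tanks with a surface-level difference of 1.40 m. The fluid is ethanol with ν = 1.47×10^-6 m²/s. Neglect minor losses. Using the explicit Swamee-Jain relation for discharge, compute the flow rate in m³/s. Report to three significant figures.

Swamee-Jain (Type II): Q = -0.965·√(gD⁵h_f/L)·ln[ε/(3.7D) + √(3.17ν²L/(gD³h_f))]
√(gD⁵h_f/L) = √(9.81·0.529⁵·1.40/123) = 0.06801
ε/(3.7D) = 1.23×10^-4; √(3.17ν²L/(gD³h_f)) = 2.04×10^-5
Q = -0.965·0.06801·ln(1.430×10^-4) = 0.5810 m³/s
Check: V = 2.64 m/s, Re = 9.51×10^5, f = 0.01701, h_f = 1.41 m ≈ 1.40 m ✓

Q ≈ 0.581 m³/s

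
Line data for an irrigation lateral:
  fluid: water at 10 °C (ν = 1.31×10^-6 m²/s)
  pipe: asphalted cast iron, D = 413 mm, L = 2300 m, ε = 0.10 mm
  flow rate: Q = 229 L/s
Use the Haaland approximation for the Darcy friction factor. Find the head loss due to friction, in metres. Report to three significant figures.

V = 4Q/(πD²) = 4·0.229/(π·0.413²) = 1.709 m/s
Re = VD/ν = 1.709·0.413/1.31×10^-6 = 5.39×10^5 → turbulent
ε/D = 0.10/413 = 2.42×10^-4
Haaland: f = 0.01559
h_f = f(L/D)V²/(2g) = 0.01559·(2300/0.413)·1.709²/(2·9.81) = 12.93 m

h_f ≈ 12.9 m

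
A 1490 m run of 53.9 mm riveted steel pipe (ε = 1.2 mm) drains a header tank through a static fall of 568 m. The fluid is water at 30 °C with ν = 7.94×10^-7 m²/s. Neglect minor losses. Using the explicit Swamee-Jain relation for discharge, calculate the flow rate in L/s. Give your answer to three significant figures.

Q ≈ 6.42 L/s

Swamee-Jain (Type II): Q = -0.965·√(gD⁵h_f/L)·ln[ε/(3.7D) + √(3.17ν²L/(gD³h_f))]
√(gD⁵h_f/L) = √(9.81·0.0539⁵·568/1490) = 0.001304
ε/(3.7D) = 0.00602; √(3.17ν²L/(gD³h_f)) = 5.84×10^-5
Q = -0.965·0.001304·ln(0.006076) = 0.006424 m³/s
Check: V = 2.82 m/s, Re = 1.91×10^5, f = 0.05103, h_f = 570 m ≈ 568 m ✓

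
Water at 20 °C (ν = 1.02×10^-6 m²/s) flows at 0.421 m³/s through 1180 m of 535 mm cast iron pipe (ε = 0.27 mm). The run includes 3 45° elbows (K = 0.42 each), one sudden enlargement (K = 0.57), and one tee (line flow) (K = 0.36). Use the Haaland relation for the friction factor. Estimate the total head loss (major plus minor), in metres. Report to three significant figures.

V = 4Q/(πD²) = 1.873 m/s; V²/2g = 0.1788 m
Re = 9.82×10^5, ε/D = 5.05×10^-4 → f = 0.01721 (Haaland)
Major: h_f = f(L/D)·V²/2g = 0.01721·2206·0.1788 = 6.786 m
Minor: ΣK = 2.19; h_m = ΣK·V²/2g = 0.3915 m
Total H_L = 6.786 + 0.3915 = 7.178 m

H_L ≈ 7.18 m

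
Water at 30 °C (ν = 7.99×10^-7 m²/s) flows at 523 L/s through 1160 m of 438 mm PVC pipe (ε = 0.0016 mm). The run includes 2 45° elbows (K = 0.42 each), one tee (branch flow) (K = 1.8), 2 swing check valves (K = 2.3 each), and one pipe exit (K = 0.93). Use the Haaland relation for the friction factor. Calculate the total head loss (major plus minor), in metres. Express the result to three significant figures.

V = 4Q/(πD²) = 3.471 m/s; V²/2g = 0.6141 m
Re = 1.90×10^6, ε/D = 3.65×10^-6 → f = 0.01052 (Haaland)
Major: h_f = f(L/D)·V²/2g = 0.01052·2648·0.6141 = 17.12 m
Minor: ΣK = 8.17; h_m = ΣK·V²/2g = 5.017 m
Total H_L = 17.12 + 5.017 = 22.13 m

H_L ≈ 22.1 m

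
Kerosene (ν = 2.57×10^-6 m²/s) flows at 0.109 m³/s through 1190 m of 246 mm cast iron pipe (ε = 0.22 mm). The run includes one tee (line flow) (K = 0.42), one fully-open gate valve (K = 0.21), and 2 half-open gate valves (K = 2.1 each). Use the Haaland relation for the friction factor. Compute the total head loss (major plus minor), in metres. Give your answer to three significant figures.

V = 4Q/(πD²) = 2.293 m/s; V²/2g = 0.2681 m
Re = 2.20×10^5, ε/D = 8.94×10^-4 → f = 0.02037 (Haaland)
Major: h_f = f(L/D)·V²/2g = 0.02037·4837·0.2681 = 26.42 m
Minor: ΣK = 4.83; h_m = ΣK·V²/2g = 1.295 m
Total H_L = 26.42 + 1.295 = 27.71 m

H_L ≈ 27.7 m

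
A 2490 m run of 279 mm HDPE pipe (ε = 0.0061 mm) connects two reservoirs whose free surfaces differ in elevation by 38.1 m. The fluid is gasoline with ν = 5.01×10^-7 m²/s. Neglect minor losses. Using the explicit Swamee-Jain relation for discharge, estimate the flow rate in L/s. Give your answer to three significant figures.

Swamee-Jain (Type II): Q = -0.965·√(gD⁵h_f/L)·ln[ε/(3.7D) + √(3.17ν²L/(gD³h_f))]
√(gD⁵h_f/L) = √(9.81·0.279⁵·38.1/2490) = 0.01593
ε/(3.7D) = 5.91×10^-6; √(3.17ν²L/(gD³h_f)) = 1.56×10^-5
Q = -0.965·0.01593·ln(2.153×10^-5) = 0.1652 m³/s
Check: V = 2.70 m/s, Re = 1.50×10^6, f = 0.01150, h_f = 38.2 m ≈ 38.1 m ✓

Q ≈ 165 L/s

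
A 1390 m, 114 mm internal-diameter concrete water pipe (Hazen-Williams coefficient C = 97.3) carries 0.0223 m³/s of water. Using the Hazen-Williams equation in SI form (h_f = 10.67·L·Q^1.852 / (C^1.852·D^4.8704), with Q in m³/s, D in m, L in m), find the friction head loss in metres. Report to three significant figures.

h_f = 10.67·1390·0.0223^1.852 / (97.3^1.852·0.114^4.8704) = 105.6 m

h_f ≈ 106 m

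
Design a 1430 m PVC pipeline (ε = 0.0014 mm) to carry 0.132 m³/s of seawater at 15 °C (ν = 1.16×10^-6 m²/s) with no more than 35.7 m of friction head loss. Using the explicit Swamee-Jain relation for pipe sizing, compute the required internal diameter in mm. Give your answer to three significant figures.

Swamee-Jain (Type III): D = 0.66·[ε^1.25·(LQ²/(gh_f))^4.75 + ν·Q^9.4·(L/(gh_f))^5.2]^0.04
LQ²/(gh_f) = 0.07115; L/(gh_f) = 4.083
Term 1 = ε^1.25·(…)^4.75 = 1.70×10^-13; Term 2 = ν·Q^9.4·(…)^5.2 = 9.44×10^-12
D = 0.66·(1.70×10^-13 + 9.44×10^-12)^0.04 = 0.2393 m = 239 mm
Check: V = 2.94 m/s, Re = 6.06×10^5, f = 0.01276, h_f = 33.5 m ≈ 35.7 m ✓

D ≈ 239 mm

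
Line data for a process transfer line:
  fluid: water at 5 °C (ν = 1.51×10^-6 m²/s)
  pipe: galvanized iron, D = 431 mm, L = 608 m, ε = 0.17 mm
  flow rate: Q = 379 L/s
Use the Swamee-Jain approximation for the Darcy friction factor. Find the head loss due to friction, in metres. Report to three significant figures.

V = 4Q/(πD²) = 4·0.379/(π·0.431²) = 2.598 m/s
Re = VD/ν = 2.598·0.431/1.51×10^-6 = 7.41×10^5 → turbulent
ε/D = 0.17/431 = 3.94×10^-4
Swamee-Jain: f = 0.01674
h_f = f(L/D)V²/(2g) = 0.01674·(608/0.431)·2.598²/(2·9.81) = 8.121 m

h_f ≈ 8.12 m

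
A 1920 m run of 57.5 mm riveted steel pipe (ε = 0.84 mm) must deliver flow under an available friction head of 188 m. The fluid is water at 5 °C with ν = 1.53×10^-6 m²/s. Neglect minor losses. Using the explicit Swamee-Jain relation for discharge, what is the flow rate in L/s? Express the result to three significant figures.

Q ≈ 4.11 L/s

Swamee-Jain (Type II): Q = -0.965·√(gD⁵h_f/L)·ln[ε/(3.7D) + √(3.17ν²L/(gD³h_f))]
√(gD⁵h_f/L) = √(9.81·0.0575⁵·188/1920) = 7.770×10^-4
ε/(3.7D) = 0.00395; √(3.17ν²L/(gD³h_f)) = 2.02×10^-4
Q = -0.965·7.770×10^-4·ln(0.004150) = 0.004113 m³/s
Check: V = 1.58 m/s, Re = 5.95×10^4, f = 0.04440, h_f = 190 m ≈ 188 m ✓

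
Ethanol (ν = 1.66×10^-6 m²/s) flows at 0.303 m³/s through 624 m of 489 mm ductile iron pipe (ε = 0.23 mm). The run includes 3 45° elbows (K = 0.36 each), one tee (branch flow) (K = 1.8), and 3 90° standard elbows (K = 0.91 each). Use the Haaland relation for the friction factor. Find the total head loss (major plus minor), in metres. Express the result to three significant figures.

V = 4Q/(πD²) = 1.613 m/s; V²/2g = 0.1327 m
Re = 4.75×10^5, ε/D = 4.70×10^-4 → f = 0.01743 (Haaland)
Major: h_f = f(L/D)·V²/2g = 0.01743·1276·0.1327 = 2.951 m
Minor: ΣK = 5.61; h_m = ΣK·V²/2g = 0.7443 m
Total H_L = 2.951 + 0.7443 = 3.695 m

H_L ≈ 3.69 m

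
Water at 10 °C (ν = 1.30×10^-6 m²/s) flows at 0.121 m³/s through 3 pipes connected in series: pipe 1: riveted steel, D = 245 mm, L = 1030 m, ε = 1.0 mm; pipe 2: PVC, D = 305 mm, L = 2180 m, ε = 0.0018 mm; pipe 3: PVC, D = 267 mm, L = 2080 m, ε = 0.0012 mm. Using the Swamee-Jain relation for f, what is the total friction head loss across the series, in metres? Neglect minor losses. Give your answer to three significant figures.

H ≈ 79.5 m

Pipe 1: V = 2.567 m/s, Re = 4.84×10^5, ε/D = 0.00408, f = 0.02892, h_1 = f(L/D)V²/2g = 40.82 m
Pipe 2: V = 1.656 m/s, Re = 3.89×10^5, ε/D = 5.90×10^-6, f = 0.01378, h_2 = f(L/D)V²/2g = 13.77 m
Pipe 3: V = 2.161 m/s, Re = 4.44×10^5, ε/D = 4.49×10^-6, f = 0.01344, h_3 = f(L/D)V²/2g = 24.93 m
Series → Q common, losses add: H = Σh = 79.51 m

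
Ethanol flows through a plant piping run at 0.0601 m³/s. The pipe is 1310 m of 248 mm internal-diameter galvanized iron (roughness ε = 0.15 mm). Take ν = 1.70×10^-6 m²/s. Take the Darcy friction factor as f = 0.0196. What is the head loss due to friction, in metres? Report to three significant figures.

h_f ≈ 8.17 m

V = 4Q/(πD²) = 4·0.0601/(π·0.248²) = 1.244 m/s
h_f = f(L/D)V²/(2g) = 0.01960·(1310/0.248)·1.244²/(2·9.81) = 8.168 m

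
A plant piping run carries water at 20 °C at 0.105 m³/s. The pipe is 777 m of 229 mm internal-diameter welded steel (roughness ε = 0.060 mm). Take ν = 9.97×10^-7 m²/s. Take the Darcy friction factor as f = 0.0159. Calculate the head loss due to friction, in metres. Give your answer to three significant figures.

V = 4Q/(πD²) = 4·0.105/(π·0.229²) = 2.549 m/s
h_f = f(L/D)V²/(2g) = 0.01590·(777/0.229)·2.549²/(2·9.81) = 17.87 m

h_f ≈ 17.9 m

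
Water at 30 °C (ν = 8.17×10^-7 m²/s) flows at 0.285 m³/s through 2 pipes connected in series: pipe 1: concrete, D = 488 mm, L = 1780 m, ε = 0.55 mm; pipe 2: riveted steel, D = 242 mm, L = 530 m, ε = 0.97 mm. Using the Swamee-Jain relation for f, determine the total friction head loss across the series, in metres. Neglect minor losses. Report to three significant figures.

Pipe 1: V = 1.524 m/s, Re = 9.10×10^5, ε/D = 0.00113, f = 0.02062, h_1 = f(L/D)V²/2g = 8.900 m
Pipe 2: V = 6.196 m/s, Re = 1.84×10^6, ε/D = 0.00401, f = 0.02853, h_2 = f(L/D)V²/2g = 122.3 m
Series → Q common, losses add: H = Σh = 131.2 m

H ≈ 131 m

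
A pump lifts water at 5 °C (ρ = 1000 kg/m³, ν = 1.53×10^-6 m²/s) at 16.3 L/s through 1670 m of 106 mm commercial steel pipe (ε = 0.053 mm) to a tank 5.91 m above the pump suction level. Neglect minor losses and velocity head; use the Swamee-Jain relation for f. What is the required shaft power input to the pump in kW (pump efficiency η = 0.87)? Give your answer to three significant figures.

V = 4Q/(πD²) = 1.847 m/s; Re = 1.28×10^5; ε/D = 5.00×10^-4; f = 0.01981
h_f = f(L/D)V²/2g = 54.28 m
Total head H = z + h_f = 5.91 + 54.28 = 60.19 m
P_hyd = ρgQH = 1000·9.81·0.0163·60.19 = 9.625 kW
P_shaft = P_hyd/η = 9.625/0.87 = 11.06 kW

P_shaft ≈ 11.1 kW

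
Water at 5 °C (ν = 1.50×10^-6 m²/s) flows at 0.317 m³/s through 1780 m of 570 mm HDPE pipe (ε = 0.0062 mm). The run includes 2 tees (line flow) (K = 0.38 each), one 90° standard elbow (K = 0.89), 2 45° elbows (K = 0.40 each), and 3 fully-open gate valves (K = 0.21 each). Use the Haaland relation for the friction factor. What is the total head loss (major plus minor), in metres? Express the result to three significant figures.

V = 4Q/(πD²) = 1.242 m/s; V²/2g = 0.07866 m
Re = 4.72×10^5, ε/D = 1.09×10^-5 → f = 0.01332 (Haaland)
Major: h_f = f(L/D)·V²/2g = 0.01332·3123·0.07866 = 3.271 m
Minor: ΣK = 3.08; h_m = ΣK·V²/2g = 0.2423 m
Total H_L = 3.271 + 0.2423 = 3.513 m

H_L ≈ 3.51 m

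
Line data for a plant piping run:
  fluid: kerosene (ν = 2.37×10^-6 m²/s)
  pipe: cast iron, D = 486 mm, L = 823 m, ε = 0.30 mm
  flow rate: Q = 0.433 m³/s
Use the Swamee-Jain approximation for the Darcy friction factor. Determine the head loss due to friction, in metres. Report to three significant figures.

h_f ≈ 8.70 m

V = 4Q/(πD²) = 4·0.433/(π·0.486²) = 2.334 m/s
Re = VD/ν = 2.334·0.486/2.37×10^-6 = 4.79×10^5 → turbulent
ε/D = 0.30/486 = 6.17×10^-4
Swamee-Jain: f = 0.01851
h_f = f(L/D)V²/(2g) = 0.01851·(823/0.486)·2.334²/(2·9.81) = 8.703 m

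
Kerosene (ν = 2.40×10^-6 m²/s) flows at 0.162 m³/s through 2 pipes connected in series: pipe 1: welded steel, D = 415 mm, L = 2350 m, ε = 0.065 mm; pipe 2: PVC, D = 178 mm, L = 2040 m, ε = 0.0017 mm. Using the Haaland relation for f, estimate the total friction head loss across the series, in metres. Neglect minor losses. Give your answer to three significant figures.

H ≈ 335 m

Pipe 1: V = 1.198 m/s, Re = 2.07×10^5, ε/D = 1.57×10^-4, f = 0.01650, h_1 = f(L/D)V²/2g = 6.830 m
Pipe 2: V = 6.510 m/s, Re = 4.83×10^5, ε/D = 9.55×10^-6, f = 0.01325, h_2 = f(L/D)V²/2g = 328.0 m
Series → Q common, losses add: H = Σh = 334.9 m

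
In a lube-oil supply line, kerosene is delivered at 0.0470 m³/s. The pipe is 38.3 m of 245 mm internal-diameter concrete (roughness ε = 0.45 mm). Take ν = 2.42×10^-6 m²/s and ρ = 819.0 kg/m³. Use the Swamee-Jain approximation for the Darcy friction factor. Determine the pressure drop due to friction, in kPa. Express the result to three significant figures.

Δp ≈ 1.58 kPa

V = 4Q/(πD²) = 4·0.0470/(π·0.245²) = 0.9970 m/s
Re = VD/ν = 0.9970·0.245/2.42×10^-6 = 1.01×10^5 → turbulent
ε/D = 0.45/245 = 0.00184
Swamee-Jain: f = 0.02488
h_f = f(L/D)V²/(2g) = 0.02488·(38.3/0.245)·0.9970²/(2·9.81) = 0.1970 m
Δp = ρg·h_f = 819.0·9.81·0.1970 = 1.583 kPa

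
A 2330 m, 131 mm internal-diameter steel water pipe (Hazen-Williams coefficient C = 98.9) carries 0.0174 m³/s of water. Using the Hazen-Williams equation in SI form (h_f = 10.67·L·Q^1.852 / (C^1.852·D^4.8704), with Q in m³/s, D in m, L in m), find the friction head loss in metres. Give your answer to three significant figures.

h_f ≈ 55.1 m

h_f = 10.67·2330·0.0174^1.852 / (98.9^1.852·0.131^4.8704) = 55.10 m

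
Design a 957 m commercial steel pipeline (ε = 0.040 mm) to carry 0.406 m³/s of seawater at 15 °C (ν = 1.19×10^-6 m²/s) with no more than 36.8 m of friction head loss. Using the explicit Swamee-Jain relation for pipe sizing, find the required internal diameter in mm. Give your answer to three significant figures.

D ≈ 347 mm

Swamee-Jain (Type III): D = 0.66·[ε^1.25·(LQ²/(gh_f))^4.75 + ν·Q^9.4·(L/(gh_f))^5.2]^0.04
LQ²/(gh_f) = 0.4370; L/(gh_f) = 2.651
Term 1 = ε^1.25·(…)^4.75 = 6.23×10^-8; Term 2 = ν·Q^9.4·(…)^5.2 = 3.96×10^-8
D = 0.66·(6.23×10^-8 + 3.96×10^-8)^0.04 = 0.3466 m = 347 mm
Check: V = 4.30 m/s, Re = 1.25×10^6, f = 0.01351, h_f = 35.2 m ≈ 36.8 m ✓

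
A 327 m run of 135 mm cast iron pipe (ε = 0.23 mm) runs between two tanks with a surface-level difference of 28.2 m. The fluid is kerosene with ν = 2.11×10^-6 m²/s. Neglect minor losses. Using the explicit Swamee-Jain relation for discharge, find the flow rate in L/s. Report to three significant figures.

Swamee-Jain (Type II): Q = -0.965·√(gD⁵h_f/L)·ln[ε/(3.7D) + √(3.17ν²L/(gD³h_f))]
√(gD⁵h_f/L) = √(9.81·0.135⁵·28.2/327) = 0.006159
ε/(3.7D) = 4.60×10^-4; √(3.17ν²L/(gD³h_f)) = 8.23×10^-5
Q = -0.965·0.006159·ln(5.428×10^-4) = 0.04469 m³/s
Check: V = 3.12 m/s, Re = 2.00×10^5, f = 0.02362, h_f = 28.4 m ≈ 28.2 m ✓

Q ≈ 44.7 L/s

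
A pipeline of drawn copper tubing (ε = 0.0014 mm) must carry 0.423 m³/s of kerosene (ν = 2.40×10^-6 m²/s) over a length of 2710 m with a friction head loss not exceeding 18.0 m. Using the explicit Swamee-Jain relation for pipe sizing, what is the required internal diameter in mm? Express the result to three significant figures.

Swamee-Jain (Type III): D = 0.66·[ε^1.25·(LQ²/(gh_f))^4.75 + ν·Q^9.4·(L/(gh_f))^5.2]^0.04
LQ²/(gh_f) = 2.746; L/(gh_f) = 15.35
Term 1 = ε^1.25·(…)^4.75 = 5.84×10^-6; Term 2 = ν·Q^9.4·(…)^5.2 = 0.00108
D = 0.66·(5.84×10^-6 + 0.00108)^0.04 = 0.5024 m = 502 mm
Check: V = 2.13 m/s, Re = 4.47×10^5, f = 0.01340, h_f = 16.8 m ≈ 18.0 m ✓

D ≈ 502 mm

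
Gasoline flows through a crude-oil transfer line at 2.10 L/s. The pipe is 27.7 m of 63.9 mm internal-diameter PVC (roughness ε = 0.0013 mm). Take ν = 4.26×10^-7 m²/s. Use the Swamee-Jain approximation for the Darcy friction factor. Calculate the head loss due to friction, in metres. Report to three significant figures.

V = 4Q/(πD²) = 4·0.00210/(π·0.0639²) = 0.6548 m/s
Re = VD/ν = 0.6548·0.0639/4.26×10^-7 = 9.82×10^4 → turbulent
ε/D = 0.0013/63.9 = 2.03×10^-5
Swamee-Jain: f = 0.01805
h_f = f(L/D)V²/(2g) = 0.01805·(27.7/0.0639)·0.6548²/(2·9.81) = 0.1710 m

h_f ≈ 0.171 m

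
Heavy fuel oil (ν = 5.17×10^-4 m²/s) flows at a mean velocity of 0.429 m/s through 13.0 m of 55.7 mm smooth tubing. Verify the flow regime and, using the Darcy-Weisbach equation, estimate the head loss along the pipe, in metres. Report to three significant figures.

Re = VD/ν = 0.429·0.05570/5.17×10^-4 = 46.2 → laminar (Re < 2300)
f = 64/Re = 1.385
h_f = f(L/D)V²/(2g) = 1.385·(13.0/0.05570)·0.429²/(2·9.81) = 3.032 m

h_f ≈ 3.03 m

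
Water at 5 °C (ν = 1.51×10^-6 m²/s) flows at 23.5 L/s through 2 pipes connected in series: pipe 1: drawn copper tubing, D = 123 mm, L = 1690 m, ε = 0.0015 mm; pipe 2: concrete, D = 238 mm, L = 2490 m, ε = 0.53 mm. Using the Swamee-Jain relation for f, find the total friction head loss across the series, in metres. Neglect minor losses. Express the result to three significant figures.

H ≈ 48.6 m

Pipe 1: V = 1.978 m/s, Re = 1.61×10^5, ε/D = 1.22×10^-5, f = 0.01631, h_1 = f(L/D)V²/2g = 44.67 m
Pipe 2: V = 0.5282 m/s, Re = 8.33×10^4, ε/D = 0.00223, f = 0.02621, h_2 = f(L/D)V²/2g = 3.900 m
Series → Q common, losses add: H = Σh = 48.57 m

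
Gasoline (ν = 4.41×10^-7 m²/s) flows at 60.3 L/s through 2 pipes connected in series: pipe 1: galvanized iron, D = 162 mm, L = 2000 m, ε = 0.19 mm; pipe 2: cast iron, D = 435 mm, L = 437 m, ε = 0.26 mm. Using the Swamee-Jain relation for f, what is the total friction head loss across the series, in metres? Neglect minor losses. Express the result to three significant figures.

H ≈ 112 m

Pipe 1: V = 2.925 m/s, Re = 1.07×10^6, ε/D = 0.00117, f = 0.02076, h_1 = f(L/D)V²/2g = 111.8 m
Pipe 2: V = 0.4057 m/s, Re = 4.00×10^5, ε/D = 5.98×10^-4, f = 0.01856, h_2 = f(L/D)V²/2g = 0.1564 m
Series → Q common, losses add: H = Σh = 111.9 m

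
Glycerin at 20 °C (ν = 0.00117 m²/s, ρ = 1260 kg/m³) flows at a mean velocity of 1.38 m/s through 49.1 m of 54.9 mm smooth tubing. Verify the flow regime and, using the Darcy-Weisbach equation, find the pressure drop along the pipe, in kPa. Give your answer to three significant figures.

Re = VD/ν = 1.38·0.05490/0.00117 = 64.8 → laminar (Re < 2300)
f = 64/Re = 0.9884
h_f = f(L/D)V²/(2g) = 0.9884·(49.1/0.05490)·1.38²/(2·9.81) = 85.80 m
Δp = ρg·h_f = 1260·9.81·85.80 = 1061 kPa

Δp ≈ 1060 kPa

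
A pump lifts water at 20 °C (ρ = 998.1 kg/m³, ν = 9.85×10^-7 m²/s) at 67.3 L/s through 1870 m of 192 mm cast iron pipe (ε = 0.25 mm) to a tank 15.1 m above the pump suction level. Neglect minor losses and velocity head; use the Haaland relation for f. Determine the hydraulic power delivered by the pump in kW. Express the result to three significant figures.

P_hyd ≈ 47.9 kW

V = 4Q/(πD²) = 2.324 m/s; Re = 4.53×10^5; ε/D = 0.00130; f = 0.02148
h_f = f(L/D)V²/2g = 57.61 m
Total head H = z + h_f = 15.1 + 57.61 = 72.71 m
P_hyd = ρgQH = 998.1·9.81·0.0673·72.71 = 47.92 kW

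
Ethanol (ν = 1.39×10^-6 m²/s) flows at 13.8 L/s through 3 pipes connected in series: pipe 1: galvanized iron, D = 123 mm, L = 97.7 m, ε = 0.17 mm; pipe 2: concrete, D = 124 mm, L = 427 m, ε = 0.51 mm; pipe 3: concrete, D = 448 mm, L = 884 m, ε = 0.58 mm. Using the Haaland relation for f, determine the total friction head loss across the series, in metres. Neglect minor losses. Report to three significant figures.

H ≈ 8.08 m

Pipe 1: V = 1.161 m/s, Re = 1.03×10^5, ε/D = 0.00138, f = 0.02317, h_1 = f(L/D)V²/2g = 1.265 m
Pipe 2: V = 1.143 m/s, Re = 1.02×10^5, ε/D = 0.00411, f = 0.02965, h_2 = f(L/D)V²/2g = 6.795 m
Pipe 3: V = 0.08755 m/s, Re = 2.82×10^4, ε/D = 0.00129, f = 0.02657, h_3 = f(L/D)V²/2g = 0.02048 m
Series → Q common, losses add: H = Σh = 8.081 m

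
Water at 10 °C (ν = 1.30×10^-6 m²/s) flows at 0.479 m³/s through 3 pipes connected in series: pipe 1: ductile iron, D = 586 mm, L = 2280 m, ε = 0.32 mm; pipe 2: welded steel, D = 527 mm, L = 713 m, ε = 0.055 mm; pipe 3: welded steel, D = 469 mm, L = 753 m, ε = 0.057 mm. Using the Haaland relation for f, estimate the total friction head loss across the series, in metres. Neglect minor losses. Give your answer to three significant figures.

H ≈ 24.1 m

Pipe 1: V = 1.776 m/s, Re = 8.01×10^5, ε/D = 5.46×10^-4, f = 0.01758, h_1 = f(L/D)V²/2g = 11.00 m
Pipe 2: V = 2.196 m/s, Re = 8.90×10^5, ε/D = 1.04×10^-4, f = 0.01352, h_2 = f(L/D)V²/2g = 4.495 m
Pipe 3: V = 2.773 m/s, Re = 1.00×10^6, ε/D = 1.22×10^-4, f = 0.01363, h_3 = f(L/D)V²/2g = 8.576 m
Series → Q common, losses add: H = Σh = 24.07 m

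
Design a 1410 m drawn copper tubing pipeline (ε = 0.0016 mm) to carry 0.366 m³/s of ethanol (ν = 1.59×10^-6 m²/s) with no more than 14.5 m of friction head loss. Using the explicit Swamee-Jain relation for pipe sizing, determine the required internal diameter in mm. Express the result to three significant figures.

D ≈ 427 mm

Swamee-Jain (Type III): D = 0.66·[ε^1.25·(LQ²/(gh_f))^4.75 + ν·Q^9.4·(L/(gh_f))^5.2]^0.04
LQ²/(gh_f) = 1.328; L/(gh_f) = 9.912
Term 1 = ε^1.25·(…)^4.75 = 2.19×10^-7; Term 2 = ν·Q^9.4·(…)^5.2 = 1.90×10^-5
D = 0.66·(2.19×10^-7 + 1.90×10^-5)^0.04 = 0.4274 m = 427 mm
Check: V = 2.55 m/s, Re = 6.86×10^5, f = 0.01246, h_f = 13.6 m ≈ 14.5 m ✓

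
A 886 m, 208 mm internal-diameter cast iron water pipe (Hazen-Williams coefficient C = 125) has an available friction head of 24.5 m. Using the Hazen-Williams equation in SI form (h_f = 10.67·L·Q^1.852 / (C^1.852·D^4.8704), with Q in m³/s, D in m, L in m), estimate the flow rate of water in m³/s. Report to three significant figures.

Rearranging: Q = [h_f·C^1.852·D^4.8704 / (10.67·L)]^(1/1.852)
Q = [24.5·125^1.852·0.208^4.8704 / (10.67·886)]^0.540 = 0.08072 m³/s

Q ≈ 0.0807 m³/s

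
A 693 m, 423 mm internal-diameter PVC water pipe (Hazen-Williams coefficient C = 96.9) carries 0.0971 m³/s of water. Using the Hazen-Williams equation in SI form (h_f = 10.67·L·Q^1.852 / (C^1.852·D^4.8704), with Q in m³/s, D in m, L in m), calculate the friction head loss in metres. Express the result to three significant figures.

h_f = 10.67·693·0.0971^1.852 / (96.9^1.852·0.423^4.8704) = 1.363 m

h_f ≈ 1.36 m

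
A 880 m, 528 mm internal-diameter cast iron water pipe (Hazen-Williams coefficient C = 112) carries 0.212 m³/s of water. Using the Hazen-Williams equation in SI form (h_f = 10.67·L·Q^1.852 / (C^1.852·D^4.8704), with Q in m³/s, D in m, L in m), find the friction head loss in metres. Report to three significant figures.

h_f ≈ 1.91 m

h_f = 10.67·880·0.212^1.852 / (112^1.852·0.528^4.8704) = 1.909 m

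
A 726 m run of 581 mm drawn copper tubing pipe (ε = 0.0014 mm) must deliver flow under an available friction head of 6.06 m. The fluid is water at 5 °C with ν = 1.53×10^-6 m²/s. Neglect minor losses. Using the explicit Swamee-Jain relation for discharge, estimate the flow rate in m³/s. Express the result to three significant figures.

Swamee-Jain (Type II): Q = -0.965·√(gD⁵h_f/L)·ln[ε/(3.7D) + √(3.17ν²L/(gD³h_f))]
√(gD⁵h_f/L) = √(9.81·0.581⁵·6.06/726) = 0.07363
ε/(3.7D) = 6.51×10^-7; √(3.17ν²L/(gD³h_f)) = 2.15×10^-5
Q = -0.965·0.07363·ln(2.215×10^-5) = 0.7615 m³/s
Check: V = 2.87 m/s, Re = 1.09×10^6, f = 0.01150, h_f = 6.04 m ≈ 6.06 m ✓

Q ≈ 0.762 m³/s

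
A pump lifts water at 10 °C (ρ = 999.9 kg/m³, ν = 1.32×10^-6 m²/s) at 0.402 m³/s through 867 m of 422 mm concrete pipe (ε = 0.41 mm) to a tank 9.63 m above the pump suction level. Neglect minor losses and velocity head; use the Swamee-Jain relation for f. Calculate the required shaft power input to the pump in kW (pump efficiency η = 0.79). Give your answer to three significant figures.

V = 4Q/(πD²) = 2.874 m/s; Re = 9.19×10^5; ε/D = 9.72×10^-4; f = 0.01993
h_f = f(L/D)V²/2g = 17.24 m
Total head H = z + h_f = 9.63 + 17.24 = 26.87 m
P_hyd = ρgQH = 999.9·9.81·0.402·26.87 = 106.0 kW
P_shaft = P_hyd/η = 106.0/0.79 = 134.1 kW

P_shaft ≈ 134 kW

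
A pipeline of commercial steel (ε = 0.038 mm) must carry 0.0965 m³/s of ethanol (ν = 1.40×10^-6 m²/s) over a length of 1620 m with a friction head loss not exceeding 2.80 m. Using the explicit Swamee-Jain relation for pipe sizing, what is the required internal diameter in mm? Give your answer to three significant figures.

D ≈ 377 mm

Swamee-Jain (Type III): D = 0.66·[ε^1.25·(LQ²/(gh_f))^4.75 + ν·Q^9.4·(L/(gh_f))^5.2]^0.04
LQ²/(gh_f) = 0.5492; L/(gh_f) = 58.98
Term 1 = ε^1.25·(…)^4.75 = 1.73×10^-7; Term 2 = ν·Q^9.4·(…)^5.2 = 6.43×10^-7
D = 0.66·(1.73×10^-7 + 6.43×10^-7)^0.04 = 0.3767 m = 377 mm
Check: V = 0.866 m/s, Re = 2.33×10^5, f = 0.01602, h_f = 2.63 m ≈ 2.80 m ✓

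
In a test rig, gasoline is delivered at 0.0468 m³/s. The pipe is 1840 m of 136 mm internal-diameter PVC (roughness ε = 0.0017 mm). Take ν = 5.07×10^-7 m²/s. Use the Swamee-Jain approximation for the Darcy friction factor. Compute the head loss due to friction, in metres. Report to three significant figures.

V = 4Q/(πD²) = 4·0.0468/(π·0.136²) = 3.222 m/s
Re = VD/ν = 3.222·0.136/5.07×10^-7 = 8.64×10^5 → turbulent
ε/D = 0.0017/136 = 1.25×10^-5
Swamee-Jain: f = 0.01218
h_f = f(L/D)V²/(2g) = 0.01218·(1840/0.136)·3.222²/(2·9.81) = 87.15 m

h_f ≈ 87.2 m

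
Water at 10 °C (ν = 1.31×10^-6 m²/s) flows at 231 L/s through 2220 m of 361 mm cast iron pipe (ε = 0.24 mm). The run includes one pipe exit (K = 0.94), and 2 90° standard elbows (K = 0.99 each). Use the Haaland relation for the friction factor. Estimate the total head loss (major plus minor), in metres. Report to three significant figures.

V = 4Q/(πD²) = 2.257 m/s; V²/2g = 0.2596 m
Re = 6.22×10^5, ε/D = 6.65×10^-4 → f = 0.01842 (Haaland)
Major: h_f = f(L/D)·V²/2g = 0.01842·6150·0.2596 = 29.41 m
Minor: ΣK = 2.92; h_m = ΣK·V²/2g = 0.7581 m
Total H_L = 29.41 + 0.7581 = 30.17 m

H_L ≈ 30.2 m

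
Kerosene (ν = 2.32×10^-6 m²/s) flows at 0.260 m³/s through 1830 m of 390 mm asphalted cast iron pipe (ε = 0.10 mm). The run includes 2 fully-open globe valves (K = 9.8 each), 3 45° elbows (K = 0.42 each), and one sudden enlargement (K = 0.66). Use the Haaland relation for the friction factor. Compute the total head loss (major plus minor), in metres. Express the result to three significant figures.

V = 4Q/(πD²) = 2.176 m/s; V²/2g = 0.2414 m
Re = 3.66×10^5, ε/D = 2.56×10^-4 → f = 0.01619 (Haaland)
Major: h_f = f(L/D)·V²/2g = 0.01619·4692·0.2414 = 18.34 m
Minor: ΣK = 21.5; h_m = ΣK·V²/2g = 5.196 m
Total H_L = 18.34 + 5.196 = 23.54 m

H_L ≈ 23.5 m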